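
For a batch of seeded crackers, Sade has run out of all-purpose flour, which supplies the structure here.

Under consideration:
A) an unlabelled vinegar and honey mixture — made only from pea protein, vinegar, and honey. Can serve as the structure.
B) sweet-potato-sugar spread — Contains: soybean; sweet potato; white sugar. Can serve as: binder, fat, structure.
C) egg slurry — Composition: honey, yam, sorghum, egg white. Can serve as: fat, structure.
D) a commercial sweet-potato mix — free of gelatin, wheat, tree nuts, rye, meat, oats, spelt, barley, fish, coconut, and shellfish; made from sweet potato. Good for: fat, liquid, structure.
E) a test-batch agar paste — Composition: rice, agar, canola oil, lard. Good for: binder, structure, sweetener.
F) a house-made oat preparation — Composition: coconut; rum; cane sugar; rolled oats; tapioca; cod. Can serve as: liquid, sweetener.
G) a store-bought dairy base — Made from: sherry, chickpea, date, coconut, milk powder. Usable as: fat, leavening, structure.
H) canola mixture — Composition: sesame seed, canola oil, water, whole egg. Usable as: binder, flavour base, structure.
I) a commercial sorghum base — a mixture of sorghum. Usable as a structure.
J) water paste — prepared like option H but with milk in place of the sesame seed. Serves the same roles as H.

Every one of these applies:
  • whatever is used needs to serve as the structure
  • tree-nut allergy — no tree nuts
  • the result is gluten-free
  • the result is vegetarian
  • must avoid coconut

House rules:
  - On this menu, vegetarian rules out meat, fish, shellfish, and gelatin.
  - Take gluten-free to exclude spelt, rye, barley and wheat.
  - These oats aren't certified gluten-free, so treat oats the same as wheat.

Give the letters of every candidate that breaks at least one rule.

E, F, G

A: vegetarian, no coconut — keep
B: only soybean, white sugar and sweet potato; none excluded — valid
C: works as a structure, no tree nuts, vegetarian — OK
D: works as a structure, gluten-free, no coconut — OK
E: has lard, so not vegetarian — reject
F: not usable as a structure; has cod, so not vegetarian (and 2 more) — reject
G: has coconut, so not coconut-free — no
H: gluten-free, vegetarian — OK
I: gluten-free, no coconut — valid
J: works as a structure, vegetarian, no coconut — valid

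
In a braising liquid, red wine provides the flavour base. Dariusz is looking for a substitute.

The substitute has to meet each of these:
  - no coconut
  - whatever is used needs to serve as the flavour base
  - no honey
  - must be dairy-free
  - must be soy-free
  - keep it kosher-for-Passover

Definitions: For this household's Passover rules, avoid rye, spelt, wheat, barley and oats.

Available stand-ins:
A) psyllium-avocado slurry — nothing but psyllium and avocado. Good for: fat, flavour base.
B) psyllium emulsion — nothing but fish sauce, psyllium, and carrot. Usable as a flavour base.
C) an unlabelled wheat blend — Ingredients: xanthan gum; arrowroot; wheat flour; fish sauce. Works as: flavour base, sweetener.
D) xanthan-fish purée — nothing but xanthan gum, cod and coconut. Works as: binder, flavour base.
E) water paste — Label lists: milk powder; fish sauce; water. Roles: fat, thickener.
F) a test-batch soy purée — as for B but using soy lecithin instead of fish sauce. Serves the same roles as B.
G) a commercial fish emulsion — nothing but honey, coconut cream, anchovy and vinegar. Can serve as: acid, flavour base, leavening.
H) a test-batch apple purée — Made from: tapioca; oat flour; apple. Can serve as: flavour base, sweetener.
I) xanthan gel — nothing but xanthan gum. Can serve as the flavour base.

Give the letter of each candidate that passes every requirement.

A, B, I

A: nothing on the exclusion list — keep
B: no honey, no coconut — OK
C: has wheat flour, so not kosher-for-Passover — no
D: has coconut, so not coconut-free — no
E: not usable as a flavour base; has milk powder, so not dairy-free — no
F: has soy lecithin, so not soy-free — out
G: has coconut cream, so not coconut-free; has honey, so not honey-free — out
H: has oat flour, so not kosher-for-Passover — reject
I: all constraints satisfied — valid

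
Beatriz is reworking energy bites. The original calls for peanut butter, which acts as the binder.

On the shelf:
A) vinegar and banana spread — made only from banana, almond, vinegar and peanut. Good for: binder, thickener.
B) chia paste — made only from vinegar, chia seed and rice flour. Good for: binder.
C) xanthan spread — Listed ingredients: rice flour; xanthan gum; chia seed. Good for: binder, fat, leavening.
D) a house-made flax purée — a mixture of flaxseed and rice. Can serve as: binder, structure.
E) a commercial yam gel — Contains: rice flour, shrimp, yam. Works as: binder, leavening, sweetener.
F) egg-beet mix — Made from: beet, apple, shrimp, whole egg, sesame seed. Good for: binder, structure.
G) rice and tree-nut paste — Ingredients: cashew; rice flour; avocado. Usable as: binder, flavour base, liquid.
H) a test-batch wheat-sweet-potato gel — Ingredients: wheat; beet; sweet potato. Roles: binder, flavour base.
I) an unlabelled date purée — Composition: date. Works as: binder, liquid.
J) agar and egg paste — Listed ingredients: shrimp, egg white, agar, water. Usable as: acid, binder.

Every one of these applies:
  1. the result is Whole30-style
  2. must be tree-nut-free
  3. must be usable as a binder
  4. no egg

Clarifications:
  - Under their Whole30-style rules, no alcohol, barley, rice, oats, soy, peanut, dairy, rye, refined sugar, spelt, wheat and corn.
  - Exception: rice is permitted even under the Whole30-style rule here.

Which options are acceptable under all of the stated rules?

B, C, D, E, I

A: has peanut, so not Whole30-style; has almond, so not tree-nut-free — reject
B: rice is permitted under the Whole30-style carve-out; nothing else excluded — valid
C: rice is permitted under the Whole30-style carve-out; nothing else excluded — OK
D: rice is permitted under the Whole30-style carve-out; nothing else excluded — keep
E: rice is permitted under the Whole30-style carve-out; nothing else excluded — keep
F: has whole egg, so not egg-free — reject
G: has cashew, so not tree-nut-free — out
H: has wheat, so not Whole30-style — out
I: only date; none excluded — OK
J: has egg white, so not egg-free — out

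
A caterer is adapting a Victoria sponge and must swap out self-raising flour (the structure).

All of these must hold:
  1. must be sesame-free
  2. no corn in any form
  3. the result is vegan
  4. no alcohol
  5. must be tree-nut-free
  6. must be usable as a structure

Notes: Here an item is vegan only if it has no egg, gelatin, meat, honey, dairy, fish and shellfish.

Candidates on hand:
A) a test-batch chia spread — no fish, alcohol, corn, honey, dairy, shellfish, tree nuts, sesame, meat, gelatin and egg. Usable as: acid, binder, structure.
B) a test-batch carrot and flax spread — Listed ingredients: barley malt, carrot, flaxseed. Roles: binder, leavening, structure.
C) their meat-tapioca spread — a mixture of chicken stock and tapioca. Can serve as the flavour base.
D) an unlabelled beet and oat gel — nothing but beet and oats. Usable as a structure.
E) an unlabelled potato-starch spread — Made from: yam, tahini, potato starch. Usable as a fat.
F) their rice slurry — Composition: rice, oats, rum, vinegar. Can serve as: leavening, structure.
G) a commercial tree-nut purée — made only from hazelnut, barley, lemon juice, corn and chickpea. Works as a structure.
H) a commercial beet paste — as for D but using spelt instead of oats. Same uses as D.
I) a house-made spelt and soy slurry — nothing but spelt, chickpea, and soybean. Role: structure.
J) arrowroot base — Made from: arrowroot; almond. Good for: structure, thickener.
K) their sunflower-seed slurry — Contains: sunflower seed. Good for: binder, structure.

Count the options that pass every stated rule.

A: no corn, no sesame — keep
B: no alcohol, no tree nuts — keep
C: not usable as a structure; has chicken stock, so not vegan — no
D: every rule checks out — valid
E: not usable as a structure; has tahini, so not sesame-free — reject
F: has rum, so not alcohol-free — reject
G: has corn, so not corn-free; has hazelnut, so not tree-nut-free — out
H: works as a structure, no sesame, no tree nuts — valid
I: works as a structure, no alcohol, vegan — keep
J: has almond, so not tree-nut-free — reject
K: works as a structure, no sesame, no alcohol — keep

6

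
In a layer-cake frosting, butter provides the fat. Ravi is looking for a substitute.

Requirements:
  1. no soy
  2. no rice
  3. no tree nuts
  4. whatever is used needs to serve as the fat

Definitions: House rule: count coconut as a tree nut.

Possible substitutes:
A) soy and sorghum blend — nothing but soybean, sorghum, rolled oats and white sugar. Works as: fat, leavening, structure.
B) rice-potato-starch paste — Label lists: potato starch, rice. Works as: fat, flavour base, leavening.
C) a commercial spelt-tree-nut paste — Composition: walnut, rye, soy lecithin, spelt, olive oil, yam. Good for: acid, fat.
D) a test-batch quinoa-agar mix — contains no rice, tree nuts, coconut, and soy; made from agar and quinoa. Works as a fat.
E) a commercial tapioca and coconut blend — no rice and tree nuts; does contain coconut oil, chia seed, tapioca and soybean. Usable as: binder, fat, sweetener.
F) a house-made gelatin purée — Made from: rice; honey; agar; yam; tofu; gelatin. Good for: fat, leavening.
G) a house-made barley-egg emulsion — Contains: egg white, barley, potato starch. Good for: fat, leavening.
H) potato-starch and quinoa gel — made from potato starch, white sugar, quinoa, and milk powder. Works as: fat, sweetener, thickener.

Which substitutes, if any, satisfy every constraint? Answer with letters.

D, G, H

A: has soybean, so not soy-free — reject
B: has rice, so not rice-free — no
C: has soy lecithin, so not soy-free; has walnut, so not tree-nut-free — out
D: every rule checks out — OK
E: has soybean, so not soy-free; has coconut oil, so not tree-nut-free — no
F: has tofu, so not soy-free; has rice, so not rice-free — out
G: only barley, egg white, and potato starch; none excluded — valid
H: milk powder and white sugar etc. — none of it excluded — OK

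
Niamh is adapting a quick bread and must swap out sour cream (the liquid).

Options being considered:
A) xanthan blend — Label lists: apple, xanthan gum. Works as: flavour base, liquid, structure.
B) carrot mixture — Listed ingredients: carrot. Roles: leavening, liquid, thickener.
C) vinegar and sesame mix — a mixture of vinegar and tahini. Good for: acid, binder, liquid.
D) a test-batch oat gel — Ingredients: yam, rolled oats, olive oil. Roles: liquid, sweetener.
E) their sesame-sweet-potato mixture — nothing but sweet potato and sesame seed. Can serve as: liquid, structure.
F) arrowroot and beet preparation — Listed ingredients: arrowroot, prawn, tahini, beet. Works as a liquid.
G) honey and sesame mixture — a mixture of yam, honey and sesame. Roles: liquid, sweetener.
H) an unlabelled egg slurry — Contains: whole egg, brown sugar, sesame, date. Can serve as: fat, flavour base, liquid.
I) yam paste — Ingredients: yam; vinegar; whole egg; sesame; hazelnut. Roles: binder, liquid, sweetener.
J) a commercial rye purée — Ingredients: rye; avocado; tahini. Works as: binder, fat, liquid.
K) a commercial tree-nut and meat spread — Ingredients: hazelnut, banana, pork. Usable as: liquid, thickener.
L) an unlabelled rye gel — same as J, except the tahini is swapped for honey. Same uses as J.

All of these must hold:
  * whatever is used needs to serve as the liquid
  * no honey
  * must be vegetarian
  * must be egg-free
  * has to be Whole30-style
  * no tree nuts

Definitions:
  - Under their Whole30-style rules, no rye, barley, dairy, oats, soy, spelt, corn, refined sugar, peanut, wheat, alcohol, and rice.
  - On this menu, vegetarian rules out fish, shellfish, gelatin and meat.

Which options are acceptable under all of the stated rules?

A, B, C, E

A: no tree nuts, no honey — valid
B: works as a liquid, vegetarian, no honey — OK
C: only tahini and vinegar; none excluded — valid
D: has rolled oats, so not Whole30-style — no
E: only sesame seed and sweet potato; none excluded — valid
F: has prawn, so not vegetarian — no
G: has honey, so not honey-free — out
H: has brown sugar, so not Whole30-style; has whole egg, so not egg-free — out
I: has whole egg, so not egg-free; has hazelnut, so not tree-nut-free — reject
J: has rye, so not Whole30-style — reject
K: has pork, so not vegetarian; has hazelnut, so not tree-nut-free — out
L: has rye, so not Whole30-style; has honey, so not honey-free — no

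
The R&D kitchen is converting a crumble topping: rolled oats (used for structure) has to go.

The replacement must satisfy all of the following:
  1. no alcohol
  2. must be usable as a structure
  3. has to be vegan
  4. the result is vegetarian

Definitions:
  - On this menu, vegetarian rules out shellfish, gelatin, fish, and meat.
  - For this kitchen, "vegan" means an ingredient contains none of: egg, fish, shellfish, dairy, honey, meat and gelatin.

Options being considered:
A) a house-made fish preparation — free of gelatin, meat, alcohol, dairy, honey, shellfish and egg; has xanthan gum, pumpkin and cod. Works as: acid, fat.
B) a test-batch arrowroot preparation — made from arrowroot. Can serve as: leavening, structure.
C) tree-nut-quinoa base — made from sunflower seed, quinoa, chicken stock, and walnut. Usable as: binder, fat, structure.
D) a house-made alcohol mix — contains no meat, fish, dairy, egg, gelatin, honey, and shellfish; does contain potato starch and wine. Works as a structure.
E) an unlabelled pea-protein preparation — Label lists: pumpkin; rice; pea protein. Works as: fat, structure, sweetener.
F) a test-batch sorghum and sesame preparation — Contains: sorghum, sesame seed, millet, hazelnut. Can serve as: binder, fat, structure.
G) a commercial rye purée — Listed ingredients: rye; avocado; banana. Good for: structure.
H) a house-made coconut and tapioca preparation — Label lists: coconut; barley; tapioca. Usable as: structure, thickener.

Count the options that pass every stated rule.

A: not usable as a structure; has cod, so not vegetarian (and 1 more) — reject
B: vegan, no alcohol — OK
C: has chicken stock, so not vegetarian; has chicken stock, so not vegan — reject
D: has wine, so not alcohol-free — out
E: works as a structure, no alcohol, vegan — valid
F: sesame seed and hazelnut etc. — none of it excluded — OK
G: no alcohol, vegetarian — valid
H: works as a structure, vegan, no alcohol — OK

5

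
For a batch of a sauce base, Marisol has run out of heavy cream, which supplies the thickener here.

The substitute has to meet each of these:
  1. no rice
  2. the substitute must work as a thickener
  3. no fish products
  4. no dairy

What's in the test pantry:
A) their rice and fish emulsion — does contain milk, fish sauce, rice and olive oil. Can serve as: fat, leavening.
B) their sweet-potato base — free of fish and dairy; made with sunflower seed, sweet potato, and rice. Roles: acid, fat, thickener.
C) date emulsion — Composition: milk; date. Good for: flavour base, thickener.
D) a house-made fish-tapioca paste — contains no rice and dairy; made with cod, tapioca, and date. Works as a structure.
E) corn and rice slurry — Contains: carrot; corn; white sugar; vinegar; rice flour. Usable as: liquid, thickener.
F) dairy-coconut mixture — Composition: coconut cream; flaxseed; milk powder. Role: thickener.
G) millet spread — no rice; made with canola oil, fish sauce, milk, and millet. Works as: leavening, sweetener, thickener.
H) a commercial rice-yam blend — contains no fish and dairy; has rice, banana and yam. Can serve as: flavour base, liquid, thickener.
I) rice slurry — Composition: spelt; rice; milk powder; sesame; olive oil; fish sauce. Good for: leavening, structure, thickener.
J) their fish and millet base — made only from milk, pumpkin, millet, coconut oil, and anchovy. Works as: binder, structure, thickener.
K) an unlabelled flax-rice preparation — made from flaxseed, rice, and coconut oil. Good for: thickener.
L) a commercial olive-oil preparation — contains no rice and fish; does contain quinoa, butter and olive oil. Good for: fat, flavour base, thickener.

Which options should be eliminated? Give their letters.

A, B, C, D, E, F, G, H, I, J, K, L

A: not usable as a thickener; has fish sauce, so not fish-free (and 2 more) — reject
B: has rice, so not rice-free — out
C: has milk, so not dairy-free — reject
D: not usable as a thickener; has cod, so not fish-free — out
E: has rice flour, so not rice-free — reject
F: has milk powder, so not dairy-free — reject
G: has fish sauce, so not fish-free; has milk, so not dairy-free — out
H: has rice, so not rice-free — no
I: has fish sauce, so not fish-free; has rice, so not rice-free (and 1 more) — reject
J: has anchovy, so not fish-free; has milk, so not dairy-free — no
K: has rice, so not rice-free — out
L: has butter, so not dairy-free — reject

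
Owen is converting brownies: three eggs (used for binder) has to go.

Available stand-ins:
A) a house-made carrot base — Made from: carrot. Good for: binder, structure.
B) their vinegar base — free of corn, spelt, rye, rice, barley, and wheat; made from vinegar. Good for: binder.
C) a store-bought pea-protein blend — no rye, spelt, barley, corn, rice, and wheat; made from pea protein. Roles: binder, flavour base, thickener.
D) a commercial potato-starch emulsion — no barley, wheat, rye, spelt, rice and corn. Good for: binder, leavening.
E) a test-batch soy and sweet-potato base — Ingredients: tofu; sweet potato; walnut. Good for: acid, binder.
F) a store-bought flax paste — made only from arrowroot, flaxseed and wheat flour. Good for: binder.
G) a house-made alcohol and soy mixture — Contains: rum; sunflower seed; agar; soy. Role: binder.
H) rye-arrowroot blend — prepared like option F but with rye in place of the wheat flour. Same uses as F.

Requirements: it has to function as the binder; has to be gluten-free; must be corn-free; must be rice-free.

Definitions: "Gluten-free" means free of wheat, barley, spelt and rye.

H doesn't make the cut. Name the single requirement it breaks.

usable as a binder: satisfied
gluten-free: has rye — fails
corn-free: satisfied
rice-free: satisfied

gluten-free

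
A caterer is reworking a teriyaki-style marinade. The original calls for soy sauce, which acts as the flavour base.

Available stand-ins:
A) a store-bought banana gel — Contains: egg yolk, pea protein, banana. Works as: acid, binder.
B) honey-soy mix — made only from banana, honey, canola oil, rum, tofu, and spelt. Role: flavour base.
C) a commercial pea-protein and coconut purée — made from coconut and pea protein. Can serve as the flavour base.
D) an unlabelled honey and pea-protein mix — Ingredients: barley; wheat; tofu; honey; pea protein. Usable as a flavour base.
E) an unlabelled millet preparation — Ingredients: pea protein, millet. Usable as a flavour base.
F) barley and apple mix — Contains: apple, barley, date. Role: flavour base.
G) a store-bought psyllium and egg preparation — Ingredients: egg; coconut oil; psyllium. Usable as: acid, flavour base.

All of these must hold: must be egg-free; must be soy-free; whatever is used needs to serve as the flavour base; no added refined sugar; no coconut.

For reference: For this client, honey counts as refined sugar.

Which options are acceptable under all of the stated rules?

A: not usable as a flavour base; has egg yolk, so not egg-free — out
B: has tofu, so not soy-free; has honey, so not no-added-sugar — reject
C: has coconut, so not coconut-free — out
D: has tofu, so not soy-free; has honey, so not no-added-sugar — no
E: only millet and pea protein; none excluded — valid
F: only barley, date and apple; none excluded — valid
G: has egg, so not egg-free; has coconut oil, so not coconut-free — no

E, F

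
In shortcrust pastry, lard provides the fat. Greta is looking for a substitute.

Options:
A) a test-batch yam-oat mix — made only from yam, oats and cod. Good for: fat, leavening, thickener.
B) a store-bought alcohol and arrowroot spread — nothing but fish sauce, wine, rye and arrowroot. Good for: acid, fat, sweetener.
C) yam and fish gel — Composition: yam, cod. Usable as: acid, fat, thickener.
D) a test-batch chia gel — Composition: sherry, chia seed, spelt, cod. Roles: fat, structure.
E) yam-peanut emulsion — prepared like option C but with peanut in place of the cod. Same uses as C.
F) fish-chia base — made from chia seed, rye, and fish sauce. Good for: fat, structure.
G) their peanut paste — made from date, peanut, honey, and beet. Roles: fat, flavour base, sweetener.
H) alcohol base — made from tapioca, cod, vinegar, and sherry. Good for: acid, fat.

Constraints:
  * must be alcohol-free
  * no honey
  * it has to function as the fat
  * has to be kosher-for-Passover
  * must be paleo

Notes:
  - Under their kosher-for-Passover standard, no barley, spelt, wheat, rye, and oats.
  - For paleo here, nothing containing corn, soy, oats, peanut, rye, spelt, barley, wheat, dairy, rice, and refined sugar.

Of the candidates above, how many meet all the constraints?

A: has oats, so not kosher-for-Passover; has oats, so not paleo — reject
B: has rye, so not kosher-for-Passover; has rye, so not paleo (and 1 more) — no
C: only cod and yam; none excluded — valid
D: has spelt, so not kosher-for-Passover; has spelt, so not paleo (and 1 more) — out
E: has peanut, so not paleo — reject
F: has rye, so not kosher-for-Passover; has rye, so not paleo — out
G: has peanut, so not paleo; has honey, so not honey-free — out
H: has sherry, so not alcohol-free — no

1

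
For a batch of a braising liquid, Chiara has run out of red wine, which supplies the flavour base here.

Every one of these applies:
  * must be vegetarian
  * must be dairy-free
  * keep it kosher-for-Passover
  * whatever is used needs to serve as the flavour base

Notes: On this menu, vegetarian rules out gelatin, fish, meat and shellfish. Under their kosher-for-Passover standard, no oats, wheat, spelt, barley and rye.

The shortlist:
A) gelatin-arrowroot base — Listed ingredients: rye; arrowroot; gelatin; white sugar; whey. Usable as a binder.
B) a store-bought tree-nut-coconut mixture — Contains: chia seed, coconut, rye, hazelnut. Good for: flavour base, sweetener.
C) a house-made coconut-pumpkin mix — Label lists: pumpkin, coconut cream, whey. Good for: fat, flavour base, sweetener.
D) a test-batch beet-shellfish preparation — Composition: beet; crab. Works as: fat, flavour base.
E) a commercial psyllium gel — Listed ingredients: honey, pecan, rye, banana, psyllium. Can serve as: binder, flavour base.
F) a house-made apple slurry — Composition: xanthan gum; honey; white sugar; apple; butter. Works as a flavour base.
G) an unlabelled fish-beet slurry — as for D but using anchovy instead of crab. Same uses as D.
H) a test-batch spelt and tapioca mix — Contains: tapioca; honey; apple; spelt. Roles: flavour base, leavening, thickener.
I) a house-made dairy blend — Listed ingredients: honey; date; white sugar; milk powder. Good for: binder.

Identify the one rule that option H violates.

kosher-for-Passover

usable as a flavour base: satisfied
vegetarian: satisfied
kosher-for-Passover: has spelt — fails
dairy-free: satisfied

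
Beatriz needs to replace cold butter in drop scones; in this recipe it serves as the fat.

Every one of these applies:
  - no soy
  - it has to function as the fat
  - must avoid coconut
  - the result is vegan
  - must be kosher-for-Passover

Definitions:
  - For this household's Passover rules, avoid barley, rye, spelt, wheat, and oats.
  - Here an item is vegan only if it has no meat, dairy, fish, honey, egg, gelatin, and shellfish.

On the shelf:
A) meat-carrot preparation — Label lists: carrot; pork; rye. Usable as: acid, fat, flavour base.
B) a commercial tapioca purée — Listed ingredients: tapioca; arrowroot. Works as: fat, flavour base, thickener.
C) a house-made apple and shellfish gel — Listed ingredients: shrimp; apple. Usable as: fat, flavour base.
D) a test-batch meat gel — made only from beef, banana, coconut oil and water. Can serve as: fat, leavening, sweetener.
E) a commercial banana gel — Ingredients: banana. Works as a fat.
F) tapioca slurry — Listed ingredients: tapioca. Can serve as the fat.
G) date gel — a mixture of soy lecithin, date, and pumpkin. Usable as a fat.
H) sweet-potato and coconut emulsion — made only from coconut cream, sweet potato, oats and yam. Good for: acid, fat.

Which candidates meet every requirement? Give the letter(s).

B, E, F

A: has rye, so not kosher-for-Passover; has pork, so not vegan — reject
B: only arrowroot and tapioca; none excluded — keep
C: has shrimp, so not vegan — out
D: has beef, so not vegan; has coconut oil, so not coconut-free — out
E: only banana; none excluded — keep
F: nothing on the exclusion list — keep
G: has soy lecithin, so not soy-free — out
H: has oats, so not kosher-for-Passover; has coconut cream, so not coconut-free — no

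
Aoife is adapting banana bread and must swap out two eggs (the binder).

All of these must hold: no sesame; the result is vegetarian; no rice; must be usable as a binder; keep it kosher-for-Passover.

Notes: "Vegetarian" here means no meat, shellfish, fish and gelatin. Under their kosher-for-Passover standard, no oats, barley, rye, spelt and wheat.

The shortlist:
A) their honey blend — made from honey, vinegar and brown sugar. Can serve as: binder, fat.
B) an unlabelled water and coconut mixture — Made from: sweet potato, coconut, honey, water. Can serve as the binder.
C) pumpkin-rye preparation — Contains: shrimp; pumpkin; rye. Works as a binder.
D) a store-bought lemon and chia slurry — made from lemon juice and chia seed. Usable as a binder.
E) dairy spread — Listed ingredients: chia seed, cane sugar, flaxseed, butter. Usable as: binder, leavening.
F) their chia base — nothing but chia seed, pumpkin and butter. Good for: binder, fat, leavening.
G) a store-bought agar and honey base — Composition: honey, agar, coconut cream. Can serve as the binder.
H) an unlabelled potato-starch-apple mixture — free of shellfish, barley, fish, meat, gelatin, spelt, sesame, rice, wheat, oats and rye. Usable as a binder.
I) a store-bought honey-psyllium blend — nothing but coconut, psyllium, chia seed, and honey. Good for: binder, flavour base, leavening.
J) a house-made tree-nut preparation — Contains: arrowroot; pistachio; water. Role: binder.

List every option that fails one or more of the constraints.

A: every rule checks out — keep
B: works as a binder, vegetarian, no sesame — OK
C: has shrimp, so not vegetarian; has rye, so not kosher-for-Passover — reject
D: only chia seed and lemon juice; none excluded — OK
E: works as a binder, vegetarian, no sesame — keep
F: every rule checks out — keep
G: every rule checks out — valid
H: all constraints satisfied — valid
I: works as a binder, vegetarian, no rice — OK
J: works as a binder, no sesame, vegetarian — OK

C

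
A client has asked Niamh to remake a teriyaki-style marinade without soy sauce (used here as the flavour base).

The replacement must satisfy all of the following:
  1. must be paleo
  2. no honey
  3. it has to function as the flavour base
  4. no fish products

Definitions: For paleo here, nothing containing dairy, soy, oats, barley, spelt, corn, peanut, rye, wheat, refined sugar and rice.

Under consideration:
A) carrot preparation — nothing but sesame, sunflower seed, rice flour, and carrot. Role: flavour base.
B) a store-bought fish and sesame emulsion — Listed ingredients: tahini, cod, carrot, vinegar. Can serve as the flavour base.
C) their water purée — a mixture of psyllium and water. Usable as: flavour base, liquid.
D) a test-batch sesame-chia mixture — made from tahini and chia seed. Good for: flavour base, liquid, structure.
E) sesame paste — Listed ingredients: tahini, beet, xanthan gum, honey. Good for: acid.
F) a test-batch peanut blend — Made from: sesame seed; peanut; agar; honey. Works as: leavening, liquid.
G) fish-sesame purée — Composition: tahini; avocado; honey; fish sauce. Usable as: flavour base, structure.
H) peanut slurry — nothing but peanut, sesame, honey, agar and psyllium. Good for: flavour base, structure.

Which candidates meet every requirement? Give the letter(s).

C, D

A: has rice flour, so not paleo — no
B: has cod, so not fish-free — reject
C: all constraints satisfied — OK
D: works as a flavour base, paleo, no honey — OK
E: not usable as a flavour base; has honey, so not honey-free — no
F: not usable as a flavour base; has peanut, so not paleo (and 1 more) — out
G: has fish sauce, so not fish-free; has honey, so not honey-free — out
H: has peanut, so not paleo; has honey, so not honey-free — reject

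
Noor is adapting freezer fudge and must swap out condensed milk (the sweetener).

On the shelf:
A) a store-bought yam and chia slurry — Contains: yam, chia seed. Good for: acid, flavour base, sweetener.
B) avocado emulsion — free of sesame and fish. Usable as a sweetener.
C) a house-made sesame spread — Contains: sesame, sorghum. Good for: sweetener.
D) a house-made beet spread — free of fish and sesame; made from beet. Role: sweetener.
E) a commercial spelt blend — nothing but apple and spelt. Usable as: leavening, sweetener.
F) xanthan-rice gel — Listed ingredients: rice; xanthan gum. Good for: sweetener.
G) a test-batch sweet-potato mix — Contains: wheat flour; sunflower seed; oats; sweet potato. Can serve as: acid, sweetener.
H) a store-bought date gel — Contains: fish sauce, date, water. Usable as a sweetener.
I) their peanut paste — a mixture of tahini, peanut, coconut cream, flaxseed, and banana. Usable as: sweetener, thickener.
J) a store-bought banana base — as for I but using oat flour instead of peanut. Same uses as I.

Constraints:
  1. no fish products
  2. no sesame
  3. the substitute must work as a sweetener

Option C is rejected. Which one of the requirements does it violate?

usable as a sweetener: satisfied
sesame-free: has sesame — fails
fish-free: satisfied

sesame-free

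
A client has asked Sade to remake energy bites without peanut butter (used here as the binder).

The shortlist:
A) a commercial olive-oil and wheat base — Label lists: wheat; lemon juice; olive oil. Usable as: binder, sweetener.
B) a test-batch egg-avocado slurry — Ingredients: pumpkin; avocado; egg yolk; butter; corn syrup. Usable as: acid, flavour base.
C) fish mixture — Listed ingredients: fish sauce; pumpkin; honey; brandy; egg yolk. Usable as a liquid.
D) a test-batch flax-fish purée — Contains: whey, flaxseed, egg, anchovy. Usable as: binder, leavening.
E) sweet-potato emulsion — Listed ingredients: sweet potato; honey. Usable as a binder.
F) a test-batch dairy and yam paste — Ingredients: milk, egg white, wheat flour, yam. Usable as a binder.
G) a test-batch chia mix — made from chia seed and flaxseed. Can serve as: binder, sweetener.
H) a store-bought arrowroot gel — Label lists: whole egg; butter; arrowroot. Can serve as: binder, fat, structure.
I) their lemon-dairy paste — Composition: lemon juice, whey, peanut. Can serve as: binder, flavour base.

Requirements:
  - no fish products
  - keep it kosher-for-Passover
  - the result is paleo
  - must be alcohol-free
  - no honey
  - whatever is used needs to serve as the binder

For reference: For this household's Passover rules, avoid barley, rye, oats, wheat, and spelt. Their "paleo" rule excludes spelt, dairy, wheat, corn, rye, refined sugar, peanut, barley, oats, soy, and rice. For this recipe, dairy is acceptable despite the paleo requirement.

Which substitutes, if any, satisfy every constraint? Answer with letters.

G, H

A: has wheat, so not kosher-for-Passover; has wheat, so not paleo — no
B: not usable as a binder; has corn syrup, so not paleo — no
C: not usable as a binder; has brandy, so not alcohol-free (and 2 more) — out
D: has anchovy, so not fish-free — no
E: has honey, so not honey-free — reject
F: has wheat flour, so not kosher-for-Passover; has wheat flour, so not paleo — reject
G: only flaxseed and chia seed; none excluded — valid
H: dairy is permitted under the paleo carve-out; nothing else excluded — valid
I: has peanut, so not paleo — out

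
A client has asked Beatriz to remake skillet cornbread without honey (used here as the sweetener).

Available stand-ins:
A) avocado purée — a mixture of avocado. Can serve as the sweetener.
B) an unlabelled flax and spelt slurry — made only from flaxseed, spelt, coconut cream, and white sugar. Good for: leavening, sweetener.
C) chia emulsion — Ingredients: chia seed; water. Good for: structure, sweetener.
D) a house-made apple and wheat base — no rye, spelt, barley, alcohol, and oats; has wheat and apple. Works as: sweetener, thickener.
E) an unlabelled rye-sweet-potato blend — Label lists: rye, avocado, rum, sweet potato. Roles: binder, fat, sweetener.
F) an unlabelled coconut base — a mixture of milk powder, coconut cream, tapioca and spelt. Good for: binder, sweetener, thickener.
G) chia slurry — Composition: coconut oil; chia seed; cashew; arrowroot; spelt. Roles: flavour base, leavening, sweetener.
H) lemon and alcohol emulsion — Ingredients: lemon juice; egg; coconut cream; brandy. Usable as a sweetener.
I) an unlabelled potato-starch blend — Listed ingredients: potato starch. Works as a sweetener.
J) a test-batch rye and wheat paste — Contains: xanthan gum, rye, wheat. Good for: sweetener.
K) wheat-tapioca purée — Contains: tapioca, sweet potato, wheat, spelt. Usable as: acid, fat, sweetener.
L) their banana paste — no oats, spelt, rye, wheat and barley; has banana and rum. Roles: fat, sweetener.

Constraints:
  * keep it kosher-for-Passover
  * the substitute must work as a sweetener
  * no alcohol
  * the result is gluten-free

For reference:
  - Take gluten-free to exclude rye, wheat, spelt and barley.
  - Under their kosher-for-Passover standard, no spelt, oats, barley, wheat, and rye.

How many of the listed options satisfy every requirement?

A: only avocado; none excluded — keep
B: has spelt, so not gluten-free; has spelt, so not kosher-for-Passover — reject
C: every rule checks out — OK
D: has wheat, so not gluten-free; has wheat, so not kosher-for-Passover — no
E: has rye, so not gluten-free; has rye, so not kosher-for-Passover (and 1 more) — out
F: has spelt, so not gluten-free; has spelt, so not kosher-for-Passover — out
G: has spelt, so not gluten-free; has spelt, so not kosher-for-Passover — out
H: has brandy, so not alcohol-free — out
I: only potato starch; none excluded — keep
J: has rye, so not gluten-free; has rye, so not kosher-for-Passover — out
K: has spelt, so not gluten-free; has spelt, so not kosher-for-Passover — out
L: has rum, so not alcohol-free — reject

3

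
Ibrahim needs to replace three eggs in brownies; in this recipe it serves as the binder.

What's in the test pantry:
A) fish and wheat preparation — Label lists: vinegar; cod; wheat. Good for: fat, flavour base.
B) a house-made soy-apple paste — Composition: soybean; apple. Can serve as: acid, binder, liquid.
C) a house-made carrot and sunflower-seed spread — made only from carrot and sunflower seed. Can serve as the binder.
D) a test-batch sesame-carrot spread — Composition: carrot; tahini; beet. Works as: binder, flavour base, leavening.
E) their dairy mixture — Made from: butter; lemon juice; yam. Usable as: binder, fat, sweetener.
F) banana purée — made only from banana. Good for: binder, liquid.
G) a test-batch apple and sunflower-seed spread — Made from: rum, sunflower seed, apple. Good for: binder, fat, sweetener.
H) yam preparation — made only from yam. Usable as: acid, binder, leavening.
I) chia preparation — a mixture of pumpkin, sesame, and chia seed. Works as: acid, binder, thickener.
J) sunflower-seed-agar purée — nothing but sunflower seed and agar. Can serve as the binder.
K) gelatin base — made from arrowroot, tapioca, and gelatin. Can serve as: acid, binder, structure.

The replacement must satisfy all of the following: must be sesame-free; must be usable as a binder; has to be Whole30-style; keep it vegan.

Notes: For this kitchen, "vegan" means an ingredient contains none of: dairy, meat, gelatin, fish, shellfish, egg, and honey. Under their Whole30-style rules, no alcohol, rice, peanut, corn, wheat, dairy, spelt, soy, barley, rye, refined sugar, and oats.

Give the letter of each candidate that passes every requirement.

A: not usable as a binder; has cod, so not vegan (and 1 more) — out
B: has soybean, so not Whole30-style — reject
C: all constraints satisfied — OK
D: has tahini, so not sesame-free — out
E: has butter, so not vegan; has butter, so not Whole30-style — out
F: only banana; none excluded — OK
G: has rum, so not Whole30-style — reject
H: only yam; none excluded — valid
I: has sesame, so not sesame-free — no
J: Whole30-style, vegan — OK
K: has gelatin, so not vegan — reject

C, F, H, J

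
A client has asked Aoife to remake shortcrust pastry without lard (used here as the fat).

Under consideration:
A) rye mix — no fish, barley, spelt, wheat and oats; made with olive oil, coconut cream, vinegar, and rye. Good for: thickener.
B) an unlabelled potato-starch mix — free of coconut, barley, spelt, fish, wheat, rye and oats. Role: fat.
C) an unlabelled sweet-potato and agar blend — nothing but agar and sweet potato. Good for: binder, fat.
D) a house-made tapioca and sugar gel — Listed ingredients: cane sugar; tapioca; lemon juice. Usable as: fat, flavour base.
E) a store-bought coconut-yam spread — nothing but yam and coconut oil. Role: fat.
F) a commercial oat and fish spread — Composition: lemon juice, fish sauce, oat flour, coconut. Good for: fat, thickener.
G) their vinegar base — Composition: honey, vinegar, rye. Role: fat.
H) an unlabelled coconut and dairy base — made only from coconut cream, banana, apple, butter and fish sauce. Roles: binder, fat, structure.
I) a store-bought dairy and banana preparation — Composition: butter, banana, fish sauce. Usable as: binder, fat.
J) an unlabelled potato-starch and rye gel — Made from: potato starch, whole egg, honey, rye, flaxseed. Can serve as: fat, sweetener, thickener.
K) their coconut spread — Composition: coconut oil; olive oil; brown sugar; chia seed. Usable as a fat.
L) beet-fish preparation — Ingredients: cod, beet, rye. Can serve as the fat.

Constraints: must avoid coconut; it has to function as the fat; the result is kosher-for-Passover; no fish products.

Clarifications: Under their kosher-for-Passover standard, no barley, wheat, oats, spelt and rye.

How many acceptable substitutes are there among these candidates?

A: not usable as a fat; has rye, so not kosher-for-Passover (and 1 more) — out
B: every rule checks out — valid
C: only sweet potato and agar; none excluded — OK
D: all constraints satisfied — keep
E: has coconut oil, so not coconut-free — out
F: has oat flour, so not kosher-for-Passover; has coconut, so not coconut-free (and 1 more) — out
G: has rye, so not kosher-for-Passover — out
H: has coconut cream, so not coconut-free; has fish sauce, so not fish-free — no
I: has fish sauce, so not fish-free — no
J: has rye, so not kosher-for-Passover — out
K: has coconut oil, so not coconut-free — out
L: has rye, so not kosher-for-Passover; has cod, so not fish-free — out

3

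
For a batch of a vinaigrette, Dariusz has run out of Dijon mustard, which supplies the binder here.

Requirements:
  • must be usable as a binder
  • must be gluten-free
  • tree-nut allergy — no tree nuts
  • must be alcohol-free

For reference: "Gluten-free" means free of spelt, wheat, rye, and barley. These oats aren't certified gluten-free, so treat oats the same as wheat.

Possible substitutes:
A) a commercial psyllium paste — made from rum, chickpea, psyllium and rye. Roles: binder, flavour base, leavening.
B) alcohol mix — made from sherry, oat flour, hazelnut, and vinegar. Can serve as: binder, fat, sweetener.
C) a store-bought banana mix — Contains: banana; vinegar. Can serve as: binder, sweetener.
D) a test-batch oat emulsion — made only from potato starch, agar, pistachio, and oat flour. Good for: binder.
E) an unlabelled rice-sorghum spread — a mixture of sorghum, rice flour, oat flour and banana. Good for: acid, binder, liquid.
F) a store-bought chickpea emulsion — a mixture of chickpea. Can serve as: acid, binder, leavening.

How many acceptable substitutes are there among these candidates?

A: has rye, so not gluten-free; has rum, so not alcohol-free — no
B: has oat flour, so not gluten-free; has sherry, so not alcohol-free (and 1 more) — out
C: all constraints satisfied — keep
D: has oat flour, so not gluten-free; has pistachio, so not tree-nut-free — no
E: has oat flour, so not gluten-free — reject
F: only chickpea; none excluded — valid

2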